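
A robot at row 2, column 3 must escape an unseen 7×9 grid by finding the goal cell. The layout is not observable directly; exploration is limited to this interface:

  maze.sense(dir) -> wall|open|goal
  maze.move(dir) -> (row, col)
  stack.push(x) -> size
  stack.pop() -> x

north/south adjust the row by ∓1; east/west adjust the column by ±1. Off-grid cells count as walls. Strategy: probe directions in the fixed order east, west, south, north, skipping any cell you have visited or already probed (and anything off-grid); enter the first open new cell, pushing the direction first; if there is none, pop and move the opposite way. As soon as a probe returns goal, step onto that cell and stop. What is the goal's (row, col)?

Then maze.sense using dir: east, which returns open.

Calling stack.push using x: east, and observe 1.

I call maze.move using dir: east, — result: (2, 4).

Next I call maze.sense using dir: east, — result: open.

I call stack.push using x: east, yielding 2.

Next I call maze.move using dir: east, giving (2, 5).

I try maze.sense using dir: east, and observe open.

Now I run stack.push using x: east, yielding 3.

Invoking maze.move using dir: east, — result: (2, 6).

Then maze.sense using dir: east, yielding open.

Using stack.push using x: east, which returns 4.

Invoking maze.move using dir: east, which returns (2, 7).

Calling maze.sense using dir: east, and see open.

Next I call stack.push using x: east, and get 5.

Using maze.move using dir: east, and see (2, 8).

Next I call maze.sense using dir: south, and observe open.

I invoke stack.push using x: south, and observe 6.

Invoking maze.move using dir: south, and get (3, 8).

Now I run maze.sense using dir: west, and get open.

I use stack.push using x: west, yielding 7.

I invoke maze.move using dir: west, and observe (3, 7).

I invoke maze.sense using dir: west, : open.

I run stack.push using x: west, and see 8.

Using maze.move using dir: west, which returns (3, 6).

I use maze.sense using dir: west, → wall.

Calling maze.sense using dir: south, : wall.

Now I run stack.pop, — result: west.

Calling maze.move using dir: east, giving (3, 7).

Using maze.sense using dir: south, : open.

I use stack.push using x: south, and get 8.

I call maze.move using dir: south, and see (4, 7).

Now I run maze.sense using dir: east, giving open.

Using stack.push using x: east, : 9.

Next I call maze.move using dir: east, : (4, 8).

I use maze.sense using dir: south, giving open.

Invoking stack.push using x: south, → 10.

Then maze.move using dir: south, which returns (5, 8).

I use maze.sense using dir: west, — result: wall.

Now I run maze.sense using dir: south, yielding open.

I try stack.push using x: south, → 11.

Next I call maze.move using dir: south, and see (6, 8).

Invoking maze.sense using dir: west, — result: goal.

Using maze.move using dir: west, and see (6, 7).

Answer: (6, 7)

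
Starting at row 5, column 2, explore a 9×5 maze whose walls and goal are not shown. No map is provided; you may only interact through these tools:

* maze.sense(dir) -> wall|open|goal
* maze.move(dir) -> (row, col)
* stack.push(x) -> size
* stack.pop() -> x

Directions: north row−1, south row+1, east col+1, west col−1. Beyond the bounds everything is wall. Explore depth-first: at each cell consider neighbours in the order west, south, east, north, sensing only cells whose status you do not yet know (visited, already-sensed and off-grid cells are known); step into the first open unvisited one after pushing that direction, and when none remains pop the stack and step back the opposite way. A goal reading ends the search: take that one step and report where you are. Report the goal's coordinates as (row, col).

I call maze.sense(dir→west), — result: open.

Calling stack.push(x→west), — result: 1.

I run maze.move(dir→west), which returns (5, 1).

Calling maze.sense(dir→west), and see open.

I call stack.push(x→west), and see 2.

I try maze.move(dir→west), → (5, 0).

Now I run maze.sense(dir→south), : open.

Invoking stack.push(x→south), yielding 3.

Using maze.move(dir→south), and observe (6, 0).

I use maze.sense(dir→south), which returns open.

I run stack.push(x→south), and observe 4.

Using maze.move(dir→south), yielding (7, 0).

I use maze.sense(dir→south), and observe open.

Using stack.push(x→south), and observe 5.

Then maze.move(dir→south), and get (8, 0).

Calling maze.sense(dir→east), → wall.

Then stack.pop, which returns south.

Then maze.move(dir→north), → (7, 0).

Calling maze.sense(dir→east), giving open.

I use stack.push(x→east), and observe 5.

Now I run maze.move(dir→east), → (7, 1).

Invoking maze.sense(dir→east), and see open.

I call stack.push(x→east), which returns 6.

Calling maze.move(dir→east), which returns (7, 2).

Invoking maze.sense(dir→south), giving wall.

Using maze.sense(dir→east), : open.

Calling stack.push(x→east), and see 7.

Invoking maze.move(dir→east), and see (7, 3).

Invoking maze.sense(dir→south), and see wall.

I call maze.sense(dir→east), yielding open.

Now I run stack.push(x→east), giving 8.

Calling maze.move(dir→east), → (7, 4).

I invoke maze.sense(dir→south), : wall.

I call maze.sense(dir→north), and observe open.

I invoke stack.push(x→north), and observe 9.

I run maze.move(dir→north), → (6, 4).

Invoking maze.sense(dir→west), and get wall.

I use maze.sense(dir→north), — result: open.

Invoking stack.push(x→north), and observe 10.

I try maze.move(dir→north), which returns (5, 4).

Using maze.sense(dir→west), — result: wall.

I try maze.sense(dir→north), and observe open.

Calling stack.push(x→north), → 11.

Then maze.move(dir→north), giving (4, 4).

Calling maze.sense(dir→west), — result: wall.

I call maze.sense(dir→north), and get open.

I run stack.push(x→north), → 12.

I call maze.move(dir→north), → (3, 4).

Using maze.sense(dir→west), : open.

Next I call stack.push(x→west), and observe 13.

Next I call maze.move(dir→west), and see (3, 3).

Using maze.sense(dir→west), — result: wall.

I call maze.sense(dir→north), and get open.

I try stack.push(x→north), giving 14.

I call maze.move(dir→north), : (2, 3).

I use maze.sense(dir→west), and see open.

Invoking stack.push(x→west), giving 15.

Next I call maze.move(dir→west), — result: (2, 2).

Using maze.sense(dir→west), and observe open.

Next I call stack.push(x→west), and see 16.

I invoke maze.move(dir→west), → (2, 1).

Now I run maze.sense(dir→west), and get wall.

Next I call maze.sense(dir→south), and see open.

I run stack.push(x→south), which returns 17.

Using maze.move(dir→south), and get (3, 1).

Next I call maze.sense(dir→west), which returns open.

I try stack.push(x→west), — result: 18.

Using maze.move(dir→west), : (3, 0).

I invoke maze.sense(dir→south), and see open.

Invoking stack.push(x→south), and observe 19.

I call maze.move(dir→south), yielding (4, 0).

I run maze.sense(dir→east), → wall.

Invoking stack.pop(), : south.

Then maze.move(dir→north), and get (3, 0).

I call stack.pop, → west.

Invoking maze.move(dir→east), giving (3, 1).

Now I run stack.pop(), yielding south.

I call maze.move(dir→north), — result: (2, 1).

I run maze.sense(dir→north), → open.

Invoking stack.push(x→north), → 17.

I call maze.move(dir→north), which returns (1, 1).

I try maze.sense(dir→west), and get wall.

Using maze.sense(dir→east), yielding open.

I invoke stack.push(x→east), — result: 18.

I try maze.move(dir→east), and get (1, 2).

Invoking maze.sense(dir→east), yielding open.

I run stack.push(x→east), → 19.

Now I run maze.move(dir→east), which returns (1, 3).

I try maze.sense(dir→east), : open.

Then stack.push(x→east), which returns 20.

I invoke maze.move(dir→east), → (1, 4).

Then maze.sense(dir→south), yielding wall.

Now I run maze.sense(dir→north), : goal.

I call maze.move(dir→north), and observe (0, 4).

Answer: (0, 4)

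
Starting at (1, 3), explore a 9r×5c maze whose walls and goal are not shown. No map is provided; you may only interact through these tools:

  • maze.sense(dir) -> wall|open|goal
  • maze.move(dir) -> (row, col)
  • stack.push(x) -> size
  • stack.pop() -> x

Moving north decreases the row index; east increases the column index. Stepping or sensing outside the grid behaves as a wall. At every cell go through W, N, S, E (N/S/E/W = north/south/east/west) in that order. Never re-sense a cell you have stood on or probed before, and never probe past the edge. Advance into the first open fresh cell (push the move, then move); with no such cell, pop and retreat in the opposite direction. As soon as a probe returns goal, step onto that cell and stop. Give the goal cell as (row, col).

% 1. sense(dir: west) -> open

% 2. push(x: west) -> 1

% 3. move(dir: west) -> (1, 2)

% 4. sense(dir: west) -> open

% 5. push(x: west) -> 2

% 6. move(dir: west) -> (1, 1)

% 7. sense(dir: west) -> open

% 8. push(x: west) -> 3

% 9. move(dir: west) -> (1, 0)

% 10. sense(dir: north) -> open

% 11. push(x: north) -> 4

% 12. move(dir: north) -> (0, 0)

% 13. sense(dir: east) -> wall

% 14. pop() -> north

% 15. move(dir: south) -> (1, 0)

% 16. sense(dir: south) -> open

% 17. push(x: south) -> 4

% 18. move(dir: south) -> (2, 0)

% 19. sense(dir: south) -> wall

% 20. sense(dir: east) -> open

% 21. push(x: east) -> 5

% 22. move(dir: east) -> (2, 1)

% 23. sense(dir: south) -> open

% 24. push(x: south) -> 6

% 25. move(dir: south) -> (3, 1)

% 26. sense(dir: south) -> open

% 27. push(x: south) -> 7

% 28. move(dir: south) -> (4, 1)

% 29. sense(dir: west) -> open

% 30. push(x: west) -> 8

% 31. move(dir: west) -> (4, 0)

% 32. sense(dir: south) -> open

% 33. push(x: south) -> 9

% 34. move(dir: south) -> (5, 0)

% 35. sense(dir: south) -> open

% 36. push(x: south) -> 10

% 37. move(dir: south) -> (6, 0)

% 38. sense(dir: south) -> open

% 39. push(x: south) -> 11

% 40. move(dir: south) -> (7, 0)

% 41. sense(dir: south) -> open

% 42. push(x: south) -> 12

% 43. move(dir: south) -> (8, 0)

% 44. sense(dir: east) -> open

% 45. push(x: east) -> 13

% 46. move(dir: east) -> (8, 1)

% 47. sense(dir: north) -> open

% 48. push(x: north) -> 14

% 49. move(dir: north) -> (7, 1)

% 50. sense(dir: north) -> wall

% 51. sense(dir: east) -> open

% 52. push(x: east) -> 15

% 53. move(dir: east) -> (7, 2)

% 54. sense(dir: north) -> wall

% 55. sense(dir: south) -> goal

% 56. move(dir: south) -> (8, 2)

Answer: (8, 2)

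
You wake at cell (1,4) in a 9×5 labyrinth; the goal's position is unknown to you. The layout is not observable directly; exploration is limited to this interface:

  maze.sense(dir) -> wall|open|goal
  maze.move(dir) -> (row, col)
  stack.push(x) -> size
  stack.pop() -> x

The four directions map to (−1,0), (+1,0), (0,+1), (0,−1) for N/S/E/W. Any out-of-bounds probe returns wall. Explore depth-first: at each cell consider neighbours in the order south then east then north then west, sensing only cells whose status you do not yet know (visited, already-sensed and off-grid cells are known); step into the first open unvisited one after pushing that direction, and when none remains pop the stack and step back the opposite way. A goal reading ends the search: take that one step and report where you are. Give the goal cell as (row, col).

> maze.sense dir→south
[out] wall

> maze.sense dir→north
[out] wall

> maze.sense dir→west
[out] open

> stack.push x→west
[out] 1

> maze.move dir→west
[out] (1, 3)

> maze.sense dir→south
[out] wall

> maze.sense dir→north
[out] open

> stack.push x→north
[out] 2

> maze.move dir→north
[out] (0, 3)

> maze.sense dir→west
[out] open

> stack.push x→west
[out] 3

> maze.move dir→west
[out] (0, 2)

> maze.sense dir→south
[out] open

> stack.push x→south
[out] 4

> maze.move dir→south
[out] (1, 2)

> maze.sense dir→south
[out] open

> stack.push x→south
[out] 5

> maze.move dir→south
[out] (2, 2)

> maze.sense dir→south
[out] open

> stack.push x→south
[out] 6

> maze.move dir→south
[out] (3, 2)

> maze.sense dir→south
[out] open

> stack.push x→south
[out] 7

> maze.move dir→south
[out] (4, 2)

> maze.sense dir→south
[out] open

> stack.push x→south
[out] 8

> maze.move dir→south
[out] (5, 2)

> maze.sense dir→south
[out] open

> stack.push x→south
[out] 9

> maze.move dir→south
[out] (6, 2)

> maze.sense dir→south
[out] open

> stack.push x→south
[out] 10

> maze.move dir→south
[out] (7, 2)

> maze.sense dir→south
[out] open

> stack.push x→south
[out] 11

> maze.move dir→south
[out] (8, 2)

> maze.sense dir→east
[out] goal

> maze.move dir→east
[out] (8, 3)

Answer: (8, 3)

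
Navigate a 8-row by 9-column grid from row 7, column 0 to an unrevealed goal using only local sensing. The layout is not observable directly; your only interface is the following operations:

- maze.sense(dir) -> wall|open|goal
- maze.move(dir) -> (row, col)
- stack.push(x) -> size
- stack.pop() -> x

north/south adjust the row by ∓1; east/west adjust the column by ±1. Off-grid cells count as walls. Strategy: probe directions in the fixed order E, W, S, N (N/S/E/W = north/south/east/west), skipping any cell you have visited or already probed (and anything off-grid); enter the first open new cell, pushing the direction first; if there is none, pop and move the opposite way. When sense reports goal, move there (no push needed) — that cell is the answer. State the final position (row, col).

-- 1. maze.sense(dir=east) => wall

-- 2. maze.sense(dir=north) => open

-- 3. stack.push(x=north) => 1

-- 4. maze.move(dir=north) => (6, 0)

-- 5. maze.sense(dir=east) => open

-- 6. stack.push(x=east) => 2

-- 7. maze.move(dir=east) => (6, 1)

-- 8. maze.sense(dir=east) => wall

-- 9. maze.sense(dir=north) => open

-- 10. stack.push(x=north) => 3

-- 11. maze.move(dir=north) => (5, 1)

-- 12. maze.sense(dir=east) => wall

-- 13. maze.sense(dir=west) => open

-- 14. stack.push(x=west) => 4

-- 15. maze.move(dir=west) => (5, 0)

-- 16. maze.sense(dir=north) => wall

-- 17. stack.pop() => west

-- 18. maze.move(dir=east) => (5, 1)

-- 19. maze.sense(dir=north) => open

-- 20. stack.push(x=north) => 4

-- 21. maze.move(dir=north) => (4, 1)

-- 22. maze.sense(dir=east) => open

-- 23. stack.push(x=east) => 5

-- 24. maze.move(dir=east) => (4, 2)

-- 25. maze.sense(dir=east) => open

-- 26. stack.push(x=east) => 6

-- 27. maze.move(dir=east) => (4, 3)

-- 28. maze.sense(dir=east) => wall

-- 29. maze.sense(dir=south) => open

-- 30. stack.push(x=south) => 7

-- 31. maze.move(dir=south) => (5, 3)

-- 32. maze.sense(dir=east) => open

-- 33. stack.push(x=east) => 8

-- 34. maze.move(dir=east) => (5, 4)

-- 35. maze.sense(dir=east) => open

-- 36. stack.push(x=east) => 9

-- 37. maze.move(dir=east) => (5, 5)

-- 38. maze.sense(dir=east) => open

-- 39. stack.push(x=east) => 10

-- 40. maze.move(dir=east) => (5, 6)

-- 41. maze.sense(dir=east) => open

-- 42. stack.push(x=east) => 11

-- 43. maze.move(dir=east) => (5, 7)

-- 44. maze.sense(dir=east) => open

-- 45. stack.push(x=east) => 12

-- 46. maze.move(dir=east) => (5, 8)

-- 47. maze.sense(dir=south) => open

-- 48. stack.push(x=south) => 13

-- 49. maze.move(dir=south) => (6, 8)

-- 50. maze.sense(dir=west) => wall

-- 51. maze.sense(dir=south) => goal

-- 52. maze.move(dir=south) => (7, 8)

Answer: (7, 8)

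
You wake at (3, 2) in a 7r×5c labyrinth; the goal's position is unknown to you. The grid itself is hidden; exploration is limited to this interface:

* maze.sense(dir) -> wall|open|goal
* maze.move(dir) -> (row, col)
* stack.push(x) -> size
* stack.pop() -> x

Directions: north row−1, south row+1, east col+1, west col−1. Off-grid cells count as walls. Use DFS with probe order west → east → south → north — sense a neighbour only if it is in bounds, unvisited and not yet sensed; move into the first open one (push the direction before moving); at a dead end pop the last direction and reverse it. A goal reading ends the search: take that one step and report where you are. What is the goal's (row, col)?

Act: sense[dir='west']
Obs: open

Act: push[x='west']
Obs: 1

Act: move[dir='west']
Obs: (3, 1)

Act: sense[dir='west']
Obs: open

Act: push[x='west']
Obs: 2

Act: move[dir='west']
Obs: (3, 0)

Act: sense[dir='south']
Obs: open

Act: push[x='south']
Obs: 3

Act: move[dir='south']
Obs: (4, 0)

Act: sense[dir='east']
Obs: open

Act: push[x='east']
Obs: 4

Act: move[dir='east']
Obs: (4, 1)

Act: sense[dir='east']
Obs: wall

Act: sense[dir='south']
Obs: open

Act: push[x='south']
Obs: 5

Act: move[dir='south']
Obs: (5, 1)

Act: sense[dir='west']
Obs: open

Act: push[x='west']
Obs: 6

Act: move[dir='west']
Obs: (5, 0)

Act: sense[dir='south']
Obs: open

Act: push[x='south']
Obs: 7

Act: move[dir='south']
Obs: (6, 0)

Act: sense[dir='east']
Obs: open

Act: push[x='east']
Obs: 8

Act: move[dir='east']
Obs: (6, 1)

Act: sense[dir='east']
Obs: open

Act: push[x='east']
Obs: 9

Act: move[dir='east']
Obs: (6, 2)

Act: sense[dir='east']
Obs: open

Act: push[x='east']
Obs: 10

Act: move[dir='east']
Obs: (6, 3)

Act: sense[dir='east']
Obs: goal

Act: move[dir='east']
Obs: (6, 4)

Answer: (6, 4)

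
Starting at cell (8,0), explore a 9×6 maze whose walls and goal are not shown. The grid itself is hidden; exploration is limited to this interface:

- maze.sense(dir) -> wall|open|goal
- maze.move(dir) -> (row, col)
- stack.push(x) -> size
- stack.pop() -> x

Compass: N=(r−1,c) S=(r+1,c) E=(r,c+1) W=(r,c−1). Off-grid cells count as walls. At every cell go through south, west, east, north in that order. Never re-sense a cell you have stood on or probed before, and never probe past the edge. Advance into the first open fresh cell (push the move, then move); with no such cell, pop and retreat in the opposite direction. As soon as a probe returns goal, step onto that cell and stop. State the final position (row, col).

·→ maze.sense(east)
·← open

·→ stack.push(east)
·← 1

·→ maze.move(east)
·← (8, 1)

·→ maze.sense(east)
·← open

·→ stack.push(east)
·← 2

·→ maze.move(east)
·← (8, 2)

·→ maze.sense(east)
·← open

·→ stack.push(east)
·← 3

·→ maze.move(east)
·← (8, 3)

·→ maze.sense(east)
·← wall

·→ maze.sense(north)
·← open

·→ stack.push(north)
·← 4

·→ maze.move(north)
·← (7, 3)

·→ maze.sense(west)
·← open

·→ stack.push(west)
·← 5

·→ maze.move(west)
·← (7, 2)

·→ maze.sense(west)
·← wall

·→ maze.sense(north)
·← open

·→ stack.push(north)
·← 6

·→ maze.move(north)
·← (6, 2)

·→ maze.sense(west)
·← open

·→ stack.push(west)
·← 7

·→ maze.move(west)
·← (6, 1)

·→ maze.sense(west)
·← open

·→ stack.push(west)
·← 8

·→ maze.move(west)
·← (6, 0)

·→ maze.sense(south)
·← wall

·→ maze.sense(north)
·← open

·→ stack.push(north)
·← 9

·→ maze.move(north)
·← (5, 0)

·→ maze.sense(east)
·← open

·→ stack.push(east)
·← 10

·→ maze.move(east)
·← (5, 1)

·→ maze.sense(east)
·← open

·→ stack.push(east)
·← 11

·→ maze.move(east)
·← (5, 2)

·→ maze.sense(east)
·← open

·→ stack.push(east)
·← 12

·→ maze.move(east)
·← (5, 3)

·→ maze.sense(south)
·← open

·→ stack.push(south)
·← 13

·→ maze.move(south)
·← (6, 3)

·→ maze.sense(east)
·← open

·→ stack.push(east)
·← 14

·→ maze.move(east)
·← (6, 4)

·→ maze.sense(south)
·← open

·→ stack.push(south)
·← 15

·→ maze.move(south)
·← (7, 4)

·→ maze.sense(east)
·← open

·→ stack.push(east)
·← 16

·→ maze.move(east)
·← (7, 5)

·→ maze.sense(south)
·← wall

·→ maze.sense(north)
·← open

·→ stack.push(north)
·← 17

·→ maze.move(north)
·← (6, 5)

·→ maze.sense(north)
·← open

·→ stack.push(north)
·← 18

·→ maze.move(north)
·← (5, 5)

·→ maze.sense(west)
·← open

·→ stack.push(west)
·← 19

·→ maze.move(west)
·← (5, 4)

·→ maze.sense(north)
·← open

·→ stack.push(north)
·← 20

·→ maze.move(north)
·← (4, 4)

·→ maze.sense(west)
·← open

·→ stack.push(west)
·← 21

·→ maze.move(west)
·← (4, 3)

·→ maze.sense(west)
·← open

·→ stack.push(west)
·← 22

·→ maze.move(west)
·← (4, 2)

·→ maze.sense(west)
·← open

·→ stack.push(west)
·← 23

·→ maze.move(west)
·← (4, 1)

·→ maze.sense(west)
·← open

·→ stack.push(west)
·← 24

·→ maze.move(west)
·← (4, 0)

·→ maze.sense(north)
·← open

·→ stack.push(north)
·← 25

·→ maze.move(north)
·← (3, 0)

·→ maze.sense(east)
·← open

·→ stack.push(east)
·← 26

·→ maze.move(east)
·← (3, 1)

·→ maze.sense(east)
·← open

·→ stack.push(east)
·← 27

·→ maze.move(east)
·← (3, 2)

·→ maze.sense(east)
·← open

·→ stack.push(east)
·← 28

·→ maze.move(east)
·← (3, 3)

·→ maze.sense(east)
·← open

·→ stack.push(east)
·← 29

·→ maze.move(east)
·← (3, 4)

·→ maze.sense(east)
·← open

·→ stack.push(east)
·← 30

·→ maze.move(east)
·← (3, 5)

·→ maze.sense(south)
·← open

·→ stack.push(south)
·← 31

·→ maze.move(south)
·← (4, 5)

·→ stack.pop()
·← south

·→ maze.move(north)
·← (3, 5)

·→ maze.sense(north)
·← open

·→ stack.push(north)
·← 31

·→ maze.move(north)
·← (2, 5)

·→ maze.sense(west)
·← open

·→ stack.push(west)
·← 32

·→ maze.move(west)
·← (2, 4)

·→ maze.sense(west)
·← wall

·→ maze.sense(north)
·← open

·→ stack.push(north)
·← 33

·→ maze.move(north)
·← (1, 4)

·→ maze.sense(west)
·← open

·→ stack.push(west)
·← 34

·→ maze.move(west)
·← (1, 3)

·→ maze.sense(west)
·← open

·→ stack.push(west)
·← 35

·→ maze.move(west)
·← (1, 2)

·→ maze.sense(south)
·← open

·→ stack.push(south)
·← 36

·→ maze.move(south)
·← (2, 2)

·→ maze.sense(west)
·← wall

·→ stack.pop()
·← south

·→ maze.move(north)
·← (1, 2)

·→ maze.sense(west)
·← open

·→ stack.push(west)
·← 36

·→ maze.move(west)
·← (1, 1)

·→ maze.sense(west)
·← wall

·→ maze.sense(north)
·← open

·→ stack.push(north)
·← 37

·→ maze.move(north)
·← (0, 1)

·→ maze.sense(west)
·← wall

·→ maze.sense(east)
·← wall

·→ stack.pop()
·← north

·→ maze.move(south)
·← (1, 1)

·→ stack.pop()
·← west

·→ maze.move(east)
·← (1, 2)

·→ stack.pop()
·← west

·→ maze.move(east)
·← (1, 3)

·→ maze.sense(north)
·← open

·→ stack.push(north)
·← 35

·→ maze.move(north)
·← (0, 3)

·→ maze.sense(east)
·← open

·→ stack.push(east)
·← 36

·→ maze.move(east)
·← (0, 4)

·→ maze.sense(east)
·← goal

·→ maze.move(east)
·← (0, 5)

Answer: (0, 5)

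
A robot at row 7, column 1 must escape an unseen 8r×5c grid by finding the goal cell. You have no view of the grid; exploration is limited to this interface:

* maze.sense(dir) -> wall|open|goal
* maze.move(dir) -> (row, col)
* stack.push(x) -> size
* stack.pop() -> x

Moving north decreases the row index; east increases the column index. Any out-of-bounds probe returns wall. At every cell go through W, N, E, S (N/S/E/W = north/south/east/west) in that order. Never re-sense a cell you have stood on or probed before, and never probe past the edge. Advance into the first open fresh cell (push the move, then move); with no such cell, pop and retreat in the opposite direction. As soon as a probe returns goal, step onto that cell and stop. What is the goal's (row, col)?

Then maze.sense on dir='west', which returns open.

I try stack.push on x='west', and get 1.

Next I call maze.move on dir='west', — result: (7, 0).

Next I call maze.sense on dir='north', which returns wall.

I call stack.pop(), and get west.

Using maze.move on dir='east', and observe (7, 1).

Next I call maze.sense on dir='north', and get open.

Now I run stack.push on x='north', and see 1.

I run maze.move on dir='north', which returns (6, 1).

Then maze.sense on dir='north', → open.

Using stack.push on x='north', — result: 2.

I run maze.move on dir='north', — result: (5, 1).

Using maze.sense on dir='west', and observe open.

Next I call stack.push on x='west', → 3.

Calling maze.move on dir='west', : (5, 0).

Now I run maze.sense on dir='north', and get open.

Using stack.push on x='north', and get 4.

Using maze.move on dir='north', and observe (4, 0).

I use maze.sense on dir='north', giving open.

Then stack.push on x='north', and see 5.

I run maze.move on dir='north', which returns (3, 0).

I run maze.sense on dir='north', → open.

Now I run stack.push on x='north', → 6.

Next I call maze.move on dir='north', and see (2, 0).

Invoking maze.sense on dir='north', yielding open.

Invoking stack.push on x='north', — result: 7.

I run maze.move on dir='north', yielding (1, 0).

Next I call maze.sense on dir='north', → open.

I invoke stack.push on x='north', — result: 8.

Now I run maze.move on dir='north', and get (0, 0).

Then maze.sense on dir='east', and see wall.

Then stack.pop, and see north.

I try maze.move on dir='south', and observe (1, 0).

I try maze.sense on dir='east', giving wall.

Next I call stack.pop, which returns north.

I use maze.move on dir='south', : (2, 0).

I invoke maze.sense on dir='east', : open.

Calling stack.push on x='east', giving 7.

I invoke maze.move on dir='east', and see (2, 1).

I use maze.sense on dir='east', → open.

Now I run stack.push on x='east', giving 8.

Calling maze.move on dir='east', — result: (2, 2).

Calling maze.sense on dir='north', — result: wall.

Now I run maze.sense on dir='east', and see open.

I use stack.push on x='east', → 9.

Invoking maze.move on dir='east', : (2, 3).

Then maze.sense on dir='north', and observe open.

Using stack.push on x='north', — result: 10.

I run maze.move on dir='north', → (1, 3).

I call maze.sense on dir='north', → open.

Calling stack.push on x='north', — result: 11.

Using maze.move on dir='north', and observe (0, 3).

Calling maze.sense on dir='west', and see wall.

Next I call maze.sense on dir='east', : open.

I use stack.push on x='east', giving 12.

Using maze.move on dir='east', which returns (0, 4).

Next I call maze.sense on dir='south', yielding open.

Using stack.push on x='south', which returns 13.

Then maze.move on dir='south', and see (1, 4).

Using maze.sense on dir='south', yielding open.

Next I call stack.push on x='south', and observe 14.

Calling maze.move on dir='south', — result: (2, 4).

Next I call maze.sense on dir='south', — result: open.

Now I run stack.push on x='south', and observe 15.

Calling maze.move on dir='south', giving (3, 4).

I try maze.sense on dir='west', and get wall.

I run maze.sense on dir='south', — result: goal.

I try maze.move on dir='south', → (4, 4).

Answer: (4, 4)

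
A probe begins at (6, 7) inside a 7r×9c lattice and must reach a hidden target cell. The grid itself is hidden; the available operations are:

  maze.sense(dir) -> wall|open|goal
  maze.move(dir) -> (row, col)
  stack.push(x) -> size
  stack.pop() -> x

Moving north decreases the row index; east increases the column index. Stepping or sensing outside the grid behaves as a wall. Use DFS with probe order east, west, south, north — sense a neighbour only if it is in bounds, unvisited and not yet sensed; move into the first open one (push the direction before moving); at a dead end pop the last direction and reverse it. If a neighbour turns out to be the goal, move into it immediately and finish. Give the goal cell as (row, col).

% sense dir→east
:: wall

% sense dir→west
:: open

% push x→west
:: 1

% move dir→west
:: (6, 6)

% sense dir→west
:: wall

% sense dir→north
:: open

% push x→north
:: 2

% move dir→north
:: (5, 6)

% sense dir→east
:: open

% push x→east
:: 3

% move dir→east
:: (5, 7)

% sense dir→east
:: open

% push x→east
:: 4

% move dir→east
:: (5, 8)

% sense dir→north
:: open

% push x→north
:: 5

% move dir→north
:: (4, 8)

% sense dir→west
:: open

% push x→west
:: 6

% move dir→west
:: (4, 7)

% sense dir→west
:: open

% push x→west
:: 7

% move dir→west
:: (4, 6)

% sense dir→west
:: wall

% sense dir→north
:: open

% push x→north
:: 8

% move dir→north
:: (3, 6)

% sense dir→east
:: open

% push x→east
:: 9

% move dir→east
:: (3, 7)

% sense dir→east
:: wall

% sense dir→north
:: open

% push x→north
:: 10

% move dir→north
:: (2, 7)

% sense dir→east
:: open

% push x→east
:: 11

% move dir→east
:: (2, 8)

% sense dir→north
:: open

% push x→north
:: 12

% move dir→north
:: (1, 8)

% sense dir→west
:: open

% push x→west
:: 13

% move dir→west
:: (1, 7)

% sense dir→west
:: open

% push x→west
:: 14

% move dir→west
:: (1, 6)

% sense dir→west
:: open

% push x→west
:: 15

% move dir→west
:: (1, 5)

% sense dir→west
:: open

% push x→west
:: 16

% move dir→west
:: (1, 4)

% sense dir→west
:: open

% push x→west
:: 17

% move dir→west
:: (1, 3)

% sense dir→west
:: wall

% sense dir→south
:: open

% push x→south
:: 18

% move dir→south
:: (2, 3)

% sense dir→east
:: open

% push x→east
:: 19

% move dir→east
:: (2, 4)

% sense dir→east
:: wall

% sense dir→south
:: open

% push x→south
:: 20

% move dir→south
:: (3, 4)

% sense dir→east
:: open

% push x→east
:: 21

% move dir→east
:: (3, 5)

% pop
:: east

% move dir→west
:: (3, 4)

% sense dir→west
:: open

% push x→west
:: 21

% move dir→west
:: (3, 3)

% sense dir→west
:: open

% push x→west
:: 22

% move dir→west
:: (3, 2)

% sense dir→west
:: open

% push x→west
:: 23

% move dir→west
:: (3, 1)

% sense dir→west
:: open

% push x→west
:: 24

% move dir→west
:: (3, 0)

% sense dir→south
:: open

% push x→south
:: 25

% move dir→south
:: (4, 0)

% sense dir→east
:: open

% push x→east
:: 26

% move dir→east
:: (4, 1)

% sense dir→east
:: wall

% sense dir→south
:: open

% push x→south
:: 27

% move dir→south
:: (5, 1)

% sense dir→east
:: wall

% sense dir→west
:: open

% push x→west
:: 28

% move dir→west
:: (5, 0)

% sense dir→south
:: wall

% pop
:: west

% move dir→east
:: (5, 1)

% sense dir→south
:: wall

% pop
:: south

% move dir→north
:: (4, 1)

% pop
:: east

% move dir→west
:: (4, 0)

% pop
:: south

% move dir→north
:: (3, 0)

% sense dir→north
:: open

% push x→north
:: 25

% move dir→north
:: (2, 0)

% sense dir→east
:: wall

% sense dir→north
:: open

% push x→north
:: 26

% move dir→north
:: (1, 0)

% sense dir→east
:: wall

% sense dir→north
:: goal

% move dir→north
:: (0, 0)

Answer: (0, 0)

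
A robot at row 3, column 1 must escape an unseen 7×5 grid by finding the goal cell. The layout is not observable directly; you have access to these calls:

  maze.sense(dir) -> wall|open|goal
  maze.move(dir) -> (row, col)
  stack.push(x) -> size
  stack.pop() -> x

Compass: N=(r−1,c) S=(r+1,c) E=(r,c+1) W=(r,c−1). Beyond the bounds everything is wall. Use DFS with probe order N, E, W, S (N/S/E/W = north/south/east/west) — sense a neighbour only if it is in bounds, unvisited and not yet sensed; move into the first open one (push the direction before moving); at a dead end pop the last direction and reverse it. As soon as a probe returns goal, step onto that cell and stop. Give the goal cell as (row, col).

I use sense passing north, — result: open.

Then push passing north, — result: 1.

I run move passing north, — result: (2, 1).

Invoking sense passing north, giving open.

Using push passing north, yielding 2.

Next I call move passing north, which returns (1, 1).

Now I run sense passing north, — result: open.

I invoke push passing north, and see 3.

I use move passing north, and observe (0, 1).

I use sense passing east, and see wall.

Now I run sense passing west, and get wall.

Using pop(), and see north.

I call move passing south, : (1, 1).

Next I call sense passing east, → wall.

Calling sense passing west, — result: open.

Now I run push passing west, : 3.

Calling move passing west, and observe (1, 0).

I try sense passing south, → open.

I run push passing south, : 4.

Using move passing south, and see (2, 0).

Using sense passing south, → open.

I invoke push passing south, and see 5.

Invoking move passing south, — result: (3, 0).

I call sense passing south, — result: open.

Now I run push passing south, and observe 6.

Now I run move passing south, and see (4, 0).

Then sense passing east, → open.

Invoking push passing east, and get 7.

I use move passing east, — result: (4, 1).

I invoke sense passing east, — result: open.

Next I call push passing east, and see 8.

I use move passing east, and observe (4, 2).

Now I run sense passing north, which returns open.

I try push passing north, and see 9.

Invoking move passing north, — result: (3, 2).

I invoke sense passing north, → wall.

I run sense passing east, → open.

I use push passing east, and observe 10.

Now I run move passing east, — result: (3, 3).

I run sense passing north, : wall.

Using sense passing east, → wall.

I use sense passing south, which returns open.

I try push passing south, giving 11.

I call move passing south, and see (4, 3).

I invoke sense passing east, and see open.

I call push passing east, → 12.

I invoke move passing east, and observe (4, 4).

I run sense passing south, giving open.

Calling push passing south, — result: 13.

I try move passing south, giving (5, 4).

I call sense passing west, → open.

Invoking push passing west, and get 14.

I run move passing west, and see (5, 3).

Next I call sense passing west, yielding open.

Invoking push passing west, and get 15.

Next I call move passing west, yielding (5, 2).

I call sense passing west, → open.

Invoking push passing west, which returns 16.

Next I call move passing west, : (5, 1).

Calling sense passing west, yielding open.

I call push passing west, giving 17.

I invoke move passing west, giving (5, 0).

Next I call sense passing south, and get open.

I use push passing south, and observe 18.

Then move passing south, and see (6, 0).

Invoking sense passing east, which returns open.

Now I run push passing east, and observe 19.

I call move passing east, and see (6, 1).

I try sense passing east, and see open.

Using push passing east, and observe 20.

I try move passing east, — result: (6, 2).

Next I call sense passing east, and see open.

Calling push passing east, and observe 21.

I run move passing east, and get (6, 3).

I run sense passing east, : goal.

Next I call move passing east, giving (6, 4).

Answer: (6, 4)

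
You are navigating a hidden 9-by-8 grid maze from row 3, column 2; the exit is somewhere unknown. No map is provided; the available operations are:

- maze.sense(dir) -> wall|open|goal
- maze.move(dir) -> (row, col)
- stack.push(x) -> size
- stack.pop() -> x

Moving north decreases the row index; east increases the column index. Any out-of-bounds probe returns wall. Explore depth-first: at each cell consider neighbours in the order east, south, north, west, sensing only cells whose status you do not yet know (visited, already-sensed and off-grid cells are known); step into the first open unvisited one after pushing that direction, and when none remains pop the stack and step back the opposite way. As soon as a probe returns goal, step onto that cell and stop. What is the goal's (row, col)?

> sense dir: east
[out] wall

> sense dir: south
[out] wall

> sense dir: north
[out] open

> push x: north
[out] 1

> move dir: north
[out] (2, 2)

> sense dir: east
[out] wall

> sense dir: north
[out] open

> push x: north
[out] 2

> move dir: north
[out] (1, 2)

> sense dir: east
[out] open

> push x: east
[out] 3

> move dir: east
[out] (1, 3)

> sense dir: east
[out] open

> push x: east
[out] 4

> move dir: east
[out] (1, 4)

> sense dir: east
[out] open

> push x: east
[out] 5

> move dir: east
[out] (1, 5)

> sense dir: east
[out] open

> push x: east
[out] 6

> move dir: east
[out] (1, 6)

> sense dir: east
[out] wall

> sense dir: south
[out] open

> push x: south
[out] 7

> move dir: south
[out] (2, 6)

> sense dir: east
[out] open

> push x: east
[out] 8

> move dir: east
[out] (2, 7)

> sense dir: south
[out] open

> push x: south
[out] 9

> move dir: south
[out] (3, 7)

> sense dir: south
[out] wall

> sense dir: west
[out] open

> push x: west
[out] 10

> move dir: west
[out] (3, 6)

> sense dir: south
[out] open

> push x: south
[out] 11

> move dir: south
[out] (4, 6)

> sense dir: south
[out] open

> push x: south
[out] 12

> move dir: south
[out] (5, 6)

> sense dir: east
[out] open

> push x: east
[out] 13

> move dir: east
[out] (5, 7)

> sense dir: south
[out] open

> push x: south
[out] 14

> move dir: south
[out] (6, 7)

> sense dir: south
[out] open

> push x: south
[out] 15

> move dir: south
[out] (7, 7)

> sense dir: south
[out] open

> push x: south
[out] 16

> move dir: south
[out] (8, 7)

> sense dir: west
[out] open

> push x: west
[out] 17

> move dir: west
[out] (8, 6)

> sense dir: north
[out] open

> push x: north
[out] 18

> move dir: north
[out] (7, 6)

> sense dir: north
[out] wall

> sense dir: west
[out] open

> push x: west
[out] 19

> move dir: west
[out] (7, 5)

> sense dir: south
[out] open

> push x: south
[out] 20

> move dir: south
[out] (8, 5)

> sense dir: west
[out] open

> push x: west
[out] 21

> move dir: west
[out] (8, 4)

> sense dir: north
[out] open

> push x: north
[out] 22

> move dir: north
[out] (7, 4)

> sense dir: north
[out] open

> push x: north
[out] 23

> move dir: north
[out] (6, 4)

> sense dir: east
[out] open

> push x: east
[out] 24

> move dir: east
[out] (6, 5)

> sense dir: north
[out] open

> push x: north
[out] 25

> move dir: north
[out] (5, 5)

> sense dir: north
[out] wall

> sense dir: west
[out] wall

> pop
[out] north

> move dir: south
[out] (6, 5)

> pop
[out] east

> move dir: west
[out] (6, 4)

> sense dir: west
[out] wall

> pop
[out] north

> move dir: south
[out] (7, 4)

> sense dir: west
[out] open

> push x: west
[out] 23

> move dir: west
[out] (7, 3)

> sense dir: south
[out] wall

> sense dir: west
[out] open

> push x: west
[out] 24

> move dir: west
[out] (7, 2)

> sense dir: south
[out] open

> push x: south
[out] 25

> move dir: south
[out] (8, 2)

> sense dir: west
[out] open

> push x: west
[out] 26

> move dir: west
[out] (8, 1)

> sense dir: north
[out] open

> push x: north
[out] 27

> move dir: north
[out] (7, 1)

> sense dir: north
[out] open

> push x: north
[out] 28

> move dir: north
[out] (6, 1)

> sense dir: east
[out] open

> push x: east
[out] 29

> move dir: east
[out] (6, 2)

> sense dir: north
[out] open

> push x: north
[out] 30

> move dir: north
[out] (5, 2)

> sense dir: east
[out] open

> push x: east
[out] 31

> move dir: east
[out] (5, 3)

> sense dir: north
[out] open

> push x: north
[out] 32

> move dir: north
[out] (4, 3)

> sense dir: east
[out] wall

> pop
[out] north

> move dir: south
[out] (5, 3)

> pop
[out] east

> move dir: west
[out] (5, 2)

> sense dir: west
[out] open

> push x: west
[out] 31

> move dir: west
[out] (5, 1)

> sense dir: north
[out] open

> push x: north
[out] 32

> move dir: north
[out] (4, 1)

> sense dir: north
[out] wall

> sense dir: west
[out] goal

> move dir: west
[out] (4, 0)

Answer: (4, 0)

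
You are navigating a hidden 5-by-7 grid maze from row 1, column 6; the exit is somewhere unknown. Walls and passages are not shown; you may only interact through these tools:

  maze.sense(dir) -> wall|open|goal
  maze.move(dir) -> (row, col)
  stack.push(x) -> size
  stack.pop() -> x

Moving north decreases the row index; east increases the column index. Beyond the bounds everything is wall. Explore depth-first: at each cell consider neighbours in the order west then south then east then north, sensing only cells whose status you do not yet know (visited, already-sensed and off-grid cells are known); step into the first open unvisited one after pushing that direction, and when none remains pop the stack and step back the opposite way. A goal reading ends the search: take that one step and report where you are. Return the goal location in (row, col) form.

Step: maze.sense[west]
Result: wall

Step: maze.sense[south]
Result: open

Step: stack.push[south]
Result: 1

Step: maze.move[south]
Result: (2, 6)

Step: maze.sense[west]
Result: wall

Step: maze.sense[south]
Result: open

Step: stack.push[south]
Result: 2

Step: maze.move[south]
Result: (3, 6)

Step: maze.sense[west]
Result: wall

Step: maze.sense[south]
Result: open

Step: stack.push[south]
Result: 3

Step: maze.move[south]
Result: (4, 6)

Step: maze.sense[west]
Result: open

Step: stack.push[west]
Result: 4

Step: maze.move[west]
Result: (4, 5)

Step: maze.sense[west]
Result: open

Step: stack.push[west]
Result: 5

Step: maze.move[west]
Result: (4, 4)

Step: maze.sense[west]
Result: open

Step: stack.push[west]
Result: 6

Step: maze.move[west]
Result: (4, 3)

Step: maze.sense[west]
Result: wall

Step: maze.sense[north]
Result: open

Step: stack.push[north]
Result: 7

Step: maze.move[north]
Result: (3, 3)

Step: maze.sense[west]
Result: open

Step: stack.push[west]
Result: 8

Step: maze.move[west]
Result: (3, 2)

Step: maze.sense[west]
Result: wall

Step: maze.sense[north]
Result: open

Step: stack.push[north]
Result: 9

Step: maze.move[north]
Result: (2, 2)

Step: maze.sense[west]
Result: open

Step: stack.push[west]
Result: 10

Step: maze.move[west]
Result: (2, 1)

Step: maze.sense[west]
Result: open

Step: stack.push[west]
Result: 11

Step: maze.move[west]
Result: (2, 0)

Step: maze.sense[south]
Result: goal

Step: maze.move[south]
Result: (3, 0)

Answer: (3, 0)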